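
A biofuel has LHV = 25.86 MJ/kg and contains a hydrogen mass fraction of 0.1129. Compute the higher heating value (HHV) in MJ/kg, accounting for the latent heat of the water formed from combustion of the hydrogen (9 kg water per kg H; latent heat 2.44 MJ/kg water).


HHV = LHV + H_frac * 9 * 2.44
= 25.86 + 0.1129 * 9 * 2.44
= 28.3393 MJ/kg

28.3393 MJ/kg


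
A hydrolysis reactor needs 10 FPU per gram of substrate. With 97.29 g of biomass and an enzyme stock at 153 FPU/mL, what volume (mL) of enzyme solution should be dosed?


V = dosage * m_sub / activity
V = 10 * 97.29 / 153
V = 6.3588 mL

6.3588 mL


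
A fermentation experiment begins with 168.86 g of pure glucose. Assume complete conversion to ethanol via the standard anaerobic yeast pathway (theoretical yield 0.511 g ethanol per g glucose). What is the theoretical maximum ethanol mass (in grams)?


Theoretical ethanol yield: m_EtOH = 0.511 * m_glucose
m_EtOH = 0.511 * 168.86 = 86.2875 g

86.2875 g


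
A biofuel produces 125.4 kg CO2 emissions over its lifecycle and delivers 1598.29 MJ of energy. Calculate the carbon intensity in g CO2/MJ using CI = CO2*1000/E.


CI = CO2 * 1000 / E
= 125.4 * 1000 / 1598.29
= 78.4589 g CO2/MJ

78.4589 g CO2/MJ


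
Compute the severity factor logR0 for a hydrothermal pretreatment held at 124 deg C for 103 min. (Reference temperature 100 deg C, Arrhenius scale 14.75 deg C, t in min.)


logR0 = log10(t * exp((T - 100) / 14.75))
= log10(103 * exp((124 - 100) / 14.75))
= 2.7195

2.7195


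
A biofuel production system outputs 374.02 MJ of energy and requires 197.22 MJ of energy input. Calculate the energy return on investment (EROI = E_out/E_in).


EROI = E_out / E_in
= 374.02 / 197.22
= 1.8965

1.8965


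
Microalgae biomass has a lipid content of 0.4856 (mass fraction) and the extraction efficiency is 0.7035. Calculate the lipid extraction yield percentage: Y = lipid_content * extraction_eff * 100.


Y = lipid_content * extraction_eff * 100
= 0.4856 * 0.7035 * 100
= 34.1620%

34.1620%


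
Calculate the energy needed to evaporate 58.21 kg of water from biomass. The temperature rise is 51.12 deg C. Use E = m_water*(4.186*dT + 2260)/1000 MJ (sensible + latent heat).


E = m_water * (4.186 * dT + 2260) / 1000
= 58.21 * (4.186 * 51.12 + 2260) / 1000
= 144.0109 MJ

144.0109 MJ


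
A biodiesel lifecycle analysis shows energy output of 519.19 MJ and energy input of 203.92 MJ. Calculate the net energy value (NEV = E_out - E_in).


NEV = E_out - E_in
= 519.19 - 203.92
= 315.2700 MJ

315.2700 MJ


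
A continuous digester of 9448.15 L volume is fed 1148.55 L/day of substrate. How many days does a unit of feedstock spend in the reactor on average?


HRT = V / Q
= 9448.15 / 1148.55
= 8.2262 days

8.2262 days


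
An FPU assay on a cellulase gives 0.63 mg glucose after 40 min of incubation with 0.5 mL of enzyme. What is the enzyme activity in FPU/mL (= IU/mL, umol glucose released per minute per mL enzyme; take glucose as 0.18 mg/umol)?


Activity = glucose_mg / (0.18 mg/umol * V_mL * t_min)
= 0.63 / (0.18 * 0.5 * 40)
= 0.1750 FPU/mL

0.1750 FPU/mL


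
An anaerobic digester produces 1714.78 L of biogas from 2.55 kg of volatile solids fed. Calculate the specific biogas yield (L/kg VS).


Y = V / VS
= 1714.78 / 2.55
= 672.4627 L/kg VS

672.4627 L/kg VS


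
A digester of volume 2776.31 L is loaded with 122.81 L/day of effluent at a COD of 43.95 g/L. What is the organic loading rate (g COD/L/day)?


OLR = Q * S / V
= 122.81 * 43.95 / 2776.31
= 1.9441 g/L/day

1.9441 g/L/day


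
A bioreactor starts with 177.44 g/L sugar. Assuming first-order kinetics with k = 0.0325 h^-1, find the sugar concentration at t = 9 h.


S = S0 * exp(-k * t)
S = 177.44 * exp(-0.0325 * 9)
S = 132.4404 g/L

132.4404 g/L


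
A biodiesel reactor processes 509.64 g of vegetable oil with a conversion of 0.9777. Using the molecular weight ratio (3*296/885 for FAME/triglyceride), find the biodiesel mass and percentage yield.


m_FAME = oil * conv * (3 * 296 / 885) = oil * conv * (888/885)
= 509.64 * 0.9777 * 888 / 885
= 499.9641 g
Y = m_FAME / oil * 100 = conv * (888/885) * 100
= 0.9777 * 888 / 885 * 100
= 98.10%

499.9641 g FAME; Y = 98.10%


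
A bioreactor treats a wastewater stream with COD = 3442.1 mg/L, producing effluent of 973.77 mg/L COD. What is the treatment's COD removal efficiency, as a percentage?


eta = (COD_in - COD_out) / COD_in * 100
= (3442.1 - 973.77) / 3442.1 * 100
= 71.7100%

71.7100%


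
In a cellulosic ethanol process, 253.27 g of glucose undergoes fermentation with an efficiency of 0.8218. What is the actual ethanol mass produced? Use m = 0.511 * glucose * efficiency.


Actual ethanol: m = 0.511 * 253.27 * 0.8218
m = 106.3582 g

106.3582 g


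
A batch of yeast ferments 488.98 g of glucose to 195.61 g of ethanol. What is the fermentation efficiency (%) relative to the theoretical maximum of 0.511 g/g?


Fermentation efficiency = (actual / (0.511 * glucose)) * 100
= (195.61 / (0.511 * 488.98)) * 100
= 78.2851%

78.2851%


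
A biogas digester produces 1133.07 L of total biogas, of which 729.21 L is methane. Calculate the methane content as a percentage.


CH4% = V_CH4 / V_total * 100
= 729.21 / 1133.07 * 100
= 64.3570%

64.3570%


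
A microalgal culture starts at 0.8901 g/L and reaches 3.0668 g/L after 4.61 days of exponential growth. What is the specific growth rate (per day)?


mu = ln(X2/X1) / dt
= ln(3.0668/0.8901) / 4.61
= 0.2683 per day

0.2683 per day


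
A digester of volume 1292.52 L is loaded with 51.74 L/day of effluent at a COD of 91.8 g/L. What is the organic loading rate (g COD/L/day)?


OLR = Q * S / V
= 51.74 * 91.8 / 1292.52
= 3.6748 g/L/day

3.6748 g/L/day


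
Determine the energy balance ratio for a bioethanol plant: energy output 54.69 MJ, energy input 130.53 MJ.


EROI = E_out / E_in
= 54.69 / 130.53
= 0.4190

0.4190


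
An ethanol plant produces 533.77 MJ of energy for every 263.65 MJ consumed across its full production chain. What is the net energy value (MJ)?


NEV = E_out - E_in
= 533.77 - 263.65
= 270.1200 MJ

270.1200 MJ


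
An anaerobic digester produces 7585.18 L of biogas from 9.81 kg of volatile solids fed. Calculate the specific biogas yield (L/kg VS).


Y = V / VS
= 7585.18 / 9.81
= 773.2090 L/kg VS

773.2090 L/kg VS


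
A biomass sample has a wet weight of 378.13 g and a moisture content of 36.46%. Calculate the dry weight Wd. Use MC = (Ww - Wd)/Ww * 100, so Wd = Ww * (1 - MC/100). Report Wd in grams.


Wd = Ww * (1 - MC/100)
= 378.13 * (1 - 36.46/100)
= 240.2638 g

240.2638 g


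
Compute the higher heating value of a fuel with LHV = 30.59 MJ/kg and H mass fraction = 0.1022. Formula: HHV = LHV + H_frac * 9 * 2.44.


HHV = LHV + H_frac * 9 * 2.44
= 30.59 + 0.1022 * 9 * 2.44
= 32.8343 MJ/kg

32.8343 MJ/kg


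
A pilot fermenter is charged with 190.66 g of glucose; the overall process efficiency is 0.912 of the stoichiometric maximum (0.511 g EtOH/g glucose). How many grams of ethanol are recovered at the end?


Actual ethanol: m = 0.511 * 190.66 * 0.912
m = 88.8537 g

88.8537 g


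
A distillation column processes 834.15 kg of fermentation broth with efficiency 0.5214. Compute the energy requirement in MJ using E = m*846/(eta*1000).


E = m * 846 / (eta * 1000)
= 834.15 * 846 / (0.5214 * 1000)
= 1353.4540 MJ

1353.4540 MJ


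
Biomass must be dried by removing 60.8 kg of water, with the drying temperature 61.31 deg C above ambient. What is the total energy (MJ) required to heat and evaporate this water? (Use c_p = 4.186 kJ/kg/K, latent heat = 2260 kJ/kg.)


E = m_water * (4.186 * dT + 2260) / 1000
= 60.8 * (4.186 * 61.31 + 2260) / 1000
= 153.0119 MJ

153.0119 MJ


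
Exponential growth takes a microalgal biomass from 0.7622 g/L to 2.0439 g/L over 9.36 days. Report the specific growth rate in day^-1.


mu = ln(X2/X1) / dt
= ln(2.0439/0.7622) / 9.36
= 0.1054 per day

0.1054 per day


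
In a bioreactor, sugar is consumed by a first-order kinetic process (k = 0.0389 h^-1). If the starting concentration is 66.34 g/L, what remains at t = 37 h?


S = S0 * exp(-k * t)
S = 66.34 * exp(-0.0389 * 37)
S = 15.7288 g/L

15.7288 g/L


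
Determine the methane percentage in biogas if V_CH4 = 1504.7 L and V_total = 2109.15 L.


CH4% = V_CH4 / V_total * 100
= 1504.7 / 2109.15 * 100
= 71.3415%

71.3415%


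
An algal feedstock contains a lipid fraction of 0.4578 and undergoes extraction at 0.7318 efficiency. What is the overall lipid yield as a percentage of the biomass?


Y = lipid_content * extraction_eff * 100
= 0.4578 * 0.7318 * 100
= 33.5018%

33.5018%


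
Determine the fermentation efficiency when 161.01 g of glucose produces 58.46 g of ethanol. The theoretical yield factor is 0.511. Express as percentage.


Fermentation efficiency = (actual / (0.511 * glucose)) * 100
= (58.46 / (0.511 * 161.01)) * 100
= 71.0534%

71.0534%


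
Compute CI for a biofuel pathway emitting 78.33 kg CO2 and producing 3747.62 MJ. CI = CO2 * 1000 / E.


CI = CO2 * 1000 / E
= 78.33 * 1000 / 3747.62
= 20.9013 g CO2/MJ

20.9013 g CO2/MJ


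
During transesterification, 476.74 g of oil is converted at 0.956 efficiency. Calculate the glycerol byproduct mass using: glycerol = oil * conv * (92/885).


glycerol = oil * conv * (92/885)
= 476.74 * 0.956 * 92 / 885
= 47.3788 g

47.3788 g


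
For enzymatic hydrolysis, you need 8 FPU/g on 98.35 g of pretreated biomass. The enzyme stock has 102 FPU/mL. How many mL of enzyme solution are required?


V = dosage * m_sub / activity
V = 8 * 98.35 / 102
V = 7.7137 mL

7.7137 mL


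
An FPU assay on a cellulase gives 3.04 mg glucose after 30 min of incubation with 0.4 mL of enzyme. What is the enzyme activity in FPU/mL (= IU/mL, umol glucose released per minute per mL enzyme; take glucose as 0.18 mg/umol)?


Activity = glucose_mg / (0.18 mg/umol * V_mL * t_min)
= 3.04 / (0.18 * 0.4 * 30)
= 1.4074 FPU/mL

1.4074 FPU/mL


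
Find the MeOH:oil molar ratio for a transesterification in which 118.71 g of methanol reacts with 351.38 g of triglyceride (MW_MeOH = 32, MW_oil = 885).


Molar ratio = n_MeOH / n_oil = (MeOH/32) / (oil/885) = (MeOH * 885) / (32 * oil)
= (118.71 * 885) / (32 * 351.38)
= 9.3434

9.3434


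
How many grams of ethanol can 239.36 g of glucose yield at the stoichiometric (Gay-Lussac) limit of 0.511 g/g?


Theoretical ethanol yield: m_EtOH = 0.511 * m_glucose
m_EtOH = 0.511 * 239.36 = 122.3130 g

122.3130 g


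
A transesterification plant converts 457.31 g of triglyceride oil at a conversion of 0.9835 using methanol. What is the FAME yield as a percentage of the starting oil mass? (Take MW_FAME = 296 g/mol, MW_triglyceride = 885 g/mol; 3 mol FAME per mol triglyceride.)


m_FAME = oil * conv * (3 * 296 / 885) = oil * conv * (888/885)
= 457.31 * 0.9835 * 888 / 885
= 451.2890 g
Y = m_FAME / oil * 100 = conv * (888/885) * 100
= 0.9835 * 888 / 885 * 100
= 98.68%

98.68%


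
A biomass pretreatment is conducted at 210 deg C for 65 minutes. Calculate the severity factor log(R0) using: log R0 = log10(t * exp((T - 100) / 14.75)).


logR0 = log10(t * exp((T - 100) / 14.75))
= log10(65 * exp((210 - 100) / 14.75))
= 5.0517

5.0517


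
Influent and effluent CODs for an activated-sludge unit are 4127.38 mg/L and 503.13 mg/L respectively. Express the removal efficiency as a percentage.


eta = (COD_in - COD_out) / COD_in * 100
= (4127.38 - 503.13) / 4127.38 * 100
= 87.8099%

87.8099%


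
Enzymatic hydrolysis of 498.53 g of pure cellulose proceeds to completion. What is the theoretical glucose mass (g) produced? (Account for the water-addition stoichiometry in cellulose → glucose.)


glucose = cellulose * 180/162
= 498.53 * 180/162
= 553.9222 g

553.9222 g


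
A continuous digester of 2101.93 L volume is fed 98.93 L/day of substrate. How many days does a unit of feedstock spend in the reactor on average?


HRT = V / Q
= 2101.93 / 98.93
= 21.2466 days

21.2466 days


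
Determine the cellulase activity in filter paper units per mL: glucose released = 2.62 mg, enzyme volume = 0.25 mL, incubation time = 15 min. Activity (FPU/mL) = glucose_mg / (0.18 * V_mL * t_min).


Activity = glucose_mg / (0.18 mg/umol * V_mL * t_min)
= 2.62 / (0.18 * 0.25 * 15)
= 3.8815 FPU/mL

3.8815 FPU/mL


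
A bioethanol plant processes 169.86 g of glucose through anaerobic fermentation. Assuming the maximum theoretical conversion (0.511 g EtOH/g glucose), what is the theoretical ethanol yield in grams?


Theoretical ethanol yield: m_EtOH = 0.511 * m_glucose
m_EtOH = 0.511 * 169.86 = 86.7985 g

86.7985 g


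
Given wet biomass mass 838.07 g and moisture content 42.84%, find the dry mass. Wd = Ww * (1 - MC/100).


Wd = Ww * (1 - MC/100)
= 838.07 * (1 - 42.84/100)
= 479.0408 g

479.0408 g


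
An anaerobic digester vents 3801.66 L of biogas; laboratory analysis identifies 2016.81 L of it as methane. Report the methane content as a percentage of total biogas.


CH4% = V_CH4 / V_total * 100
= 2016.81 / 3801.66 * 100
= 53.0508%

53.0508%


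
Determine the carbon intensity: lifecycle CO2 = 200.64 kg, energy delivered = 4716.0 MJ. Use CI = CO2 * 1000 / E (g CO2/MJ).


CI = CO2 * 1000 / E
= 200.64 * 1000 / 4716.0
= 42.5445 g CO2/MJ

42.5445 g CO2/MJ


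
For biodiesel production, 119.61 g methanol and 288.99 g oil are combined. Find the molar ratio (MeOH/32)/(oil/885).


Molar ratio = n_MeOH / n_oil = (MeOH/32) / (oil/885) = (MeOH * 885) / (32 * oil)
= (119.61 * 885) / (32 * 288.99)
= 11.4466

11.4466


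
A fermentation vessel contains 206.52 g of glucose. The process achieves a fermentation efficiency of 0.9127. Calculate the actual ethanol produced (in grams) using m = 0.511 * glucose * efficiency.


Actual ethanol: m = 0.511 * 206.52 * 0.9127
m = 96.3188 g

96.3188 g


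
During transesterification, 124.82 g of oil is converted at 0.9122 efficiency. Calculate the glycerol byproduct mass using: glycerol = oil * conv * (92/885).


glycerol = oil * conv * (92/885)
= 124.82 * 0.9122 * 92 / 885
= 11.8364 g

11.8364 g


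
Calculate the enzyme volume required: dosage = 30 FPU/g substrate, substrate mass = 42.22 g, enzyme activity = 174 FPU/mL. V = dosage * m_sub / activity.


V = dosage * m_sub / activity
V = 30 * 42.22 / 174
V = 7.2793 mL

7.2793 mL


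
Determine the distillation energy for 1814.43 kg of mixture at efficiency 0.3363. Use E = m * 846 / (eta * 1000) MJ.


E = m * 846 / (eta * 1000)
= 1814.43 * 846 / (0.3363 * 1000)
= 4564.4002 MJ

4564.4002 MJ


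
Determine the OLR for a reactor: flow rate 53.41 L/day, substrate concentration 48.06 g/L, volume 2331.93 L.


OLR = Q * S / V
= 53.41 * 48.06 / 2331.93
= 1.1008 g/L/day

1.1008 g/L/day


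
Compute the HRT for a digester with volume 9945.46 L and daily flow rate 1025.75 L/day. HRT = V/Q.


HRT = V / Q
= 9945.46 / 1025.75
= 9.6958 days

9.6958 days


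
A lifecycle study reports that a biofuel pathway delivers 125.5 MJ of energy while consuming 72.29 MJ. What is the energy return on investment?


EROI = E_out / E_in
= 125.5 / 72.29
= 1.7361

1.7361


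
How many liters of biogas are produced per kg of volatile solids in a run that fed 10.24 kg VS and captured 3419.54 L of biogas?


Y = V / VS
= 3419.54 / 10.24
= 333.9395 L/kg VS

333.9395 L/kg VS


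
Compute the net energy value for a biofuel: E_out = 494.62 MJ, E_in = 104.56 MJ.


NEV = E_out - E_in
= 494.62 - 104.56
= 390.0600 MJ

390.0600 MJ


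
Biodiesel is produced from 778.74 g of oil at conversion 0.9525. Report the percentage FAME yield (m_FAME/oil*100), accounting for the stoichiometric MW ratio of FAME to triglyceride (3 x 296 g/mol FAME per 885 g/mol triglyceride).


m_FAME = oil * conv * (3 * 296 / 885) = oil * conv * (888/885)
= 778.74 * 0.9525 * 888 / 885
= 744.2643 g
Y = m_FAME / oil * 100 = conv * (888/885) * 100
= 0.9525 * 888 / 885 * 100
= 95.57%

95.57%


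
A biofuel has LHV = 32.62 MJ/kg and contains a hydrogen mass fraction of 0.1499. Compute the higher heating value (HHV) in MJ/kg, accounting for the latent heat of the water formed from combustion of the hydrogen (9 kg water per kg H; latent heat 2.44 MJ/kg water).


HHV = LHV + H_frac * 9 * 2.44
= 32.62 + 0.1499 * 9 * 2.44
= 35.9118 MJ/kg

35.9118 MJ/kg


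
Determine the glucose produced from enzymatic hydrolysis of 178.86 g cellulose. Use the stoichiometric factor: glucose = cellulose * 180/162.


glucose = cellulose * 180/162
= 178.86 * 180/162
= 198.7333 g

198.7333 g


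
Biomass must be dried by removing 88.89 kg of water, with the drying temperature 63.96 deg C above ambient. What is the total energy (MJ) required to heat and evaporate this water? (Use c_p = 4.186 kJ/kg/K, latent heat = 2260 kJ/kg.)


E = m_water * (4.186 * dT + 2260) / 1000
= 88.89 * (4.186 * 63.96 + 2260) / 1000
= 224.6905 MJ

224.6905 MJ


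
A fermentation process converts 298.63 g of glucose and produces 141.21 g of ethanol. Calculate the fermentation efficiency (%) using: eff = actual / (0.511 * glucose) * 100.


Fermentation efficiency = (actual / (0.511 * glucose)) * 100
= (141.21 / (0.511 * 298.63)) * 100
= 92.5361%

92.5361%


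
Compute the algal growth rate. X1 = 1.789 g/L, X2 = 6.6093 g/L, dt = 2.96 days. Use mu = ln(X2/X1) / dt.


mu = ln(X2/X1) / dt
= ln(6.6093/1.789) / 2.96
= 0.4415 per day

0.4415 per day


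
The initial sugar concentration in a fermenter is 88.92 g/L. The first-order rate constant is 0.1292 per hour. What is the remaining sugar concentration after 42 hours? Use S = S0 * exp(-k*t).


S = S0 * exp(-k * t)
S = 88.92 * exp(-0.1292 * 42)
S = 0.3912 g/L

0.3912 g/L


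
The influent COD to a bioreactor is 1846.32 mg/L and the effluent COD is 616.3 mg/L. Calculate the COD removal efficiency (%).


eta = (COD_in - COD_out) / COD_in * 100
= (1846.32 - 616.3) / 1846.32 * 100
= 66.6201%

66.6201%


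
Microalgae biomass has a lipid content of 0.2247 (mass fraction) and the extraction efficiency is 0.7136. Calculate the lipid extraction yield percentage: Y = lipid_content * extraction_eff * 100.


Y = lipid_content * extraction_eff * 100
= 0.2247 * 0.7136 * 100
= 16.0346%

16.0346%


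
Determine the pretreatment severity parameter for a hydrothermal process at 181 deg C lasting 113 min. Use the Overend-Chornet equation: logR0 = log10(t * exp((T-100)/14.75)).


logR0 = log10(t * exp((T - 100) / 14.75))
= log10(113 * exp((181 - 100) / 14.75))
= 4.4380

4.4380


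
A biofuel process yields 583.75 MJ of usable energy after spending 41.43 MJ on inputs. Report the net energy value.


NEV = E_out - E_in
= 583.75 - 41.43
= 542.3200 MJ

542.3200 MJ


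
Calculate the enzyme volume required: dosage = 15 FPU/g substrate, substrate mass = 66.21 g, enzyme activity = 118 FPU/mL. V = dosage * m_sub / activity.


V = dosage * m_sub / activity
V = 15 * 66.21 / 118
V = 8.4165 mL

8.4165 mL


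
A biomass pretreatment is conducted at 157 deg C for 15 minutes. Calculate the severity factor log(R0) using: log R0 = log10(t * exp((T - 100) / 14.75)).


logR0 = log10(t * exp((T - 100) / 14.75))
= log10(15 * exp((157 - 100) / 14.75))
= 2.8544

2.8544


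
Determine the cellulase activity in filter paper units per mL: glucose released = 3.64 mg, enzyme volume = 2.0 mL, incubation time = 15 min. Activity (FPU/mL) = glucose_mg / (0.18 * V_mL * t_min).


Activity = glucose_mg / (0.18 mg/umol * V_mL * t_min)
= 3.64 / (0.18 * 2.0 * 15)
= 0.6741 FPU/mL

0.6741 FPU/mL


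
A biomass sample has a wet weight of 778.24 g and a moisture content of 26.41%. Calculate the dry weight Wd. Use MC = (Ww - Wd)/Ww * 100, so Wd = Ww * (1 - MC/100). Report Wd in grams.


Wd = Ww * (1 - MC/100)
= 778.24 * (1 - 26.41/100)
= 572.7068 g

572.7068 g


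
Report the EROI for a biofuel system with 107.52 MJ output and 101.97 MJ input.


EROI = E_out / E_in
= 107.52 / 101.97
= 1.0544

1.0544


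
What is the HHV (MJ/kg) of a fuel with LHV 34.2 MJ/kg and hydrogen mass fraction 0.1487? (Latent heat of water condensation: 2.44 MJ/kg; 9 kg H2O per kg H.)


HHV = LHV + H_frac * 9 * 2.44
= 34.2 + 0.1487 * 9 * 2.44
= 37.4655 MJ/kg

37.4655 MJ/kg


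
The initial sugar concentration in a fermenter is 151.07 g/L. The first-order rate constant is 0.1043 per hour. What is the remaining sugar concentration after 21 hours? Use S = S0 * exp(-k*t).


S = S0 * exp(-k * t)
S = 151.07 * exp(-0.1043 * 21)
S = 16.9022 g/L

16.9022 g/L


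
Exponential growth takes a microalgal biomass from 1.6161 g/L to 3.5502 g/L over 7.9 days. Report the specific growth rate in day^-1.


mu = ln(X2/X1) / dt
= ln(3.5502/1.6161) / 7.9
= 0.0996 per day

0.0996 per day


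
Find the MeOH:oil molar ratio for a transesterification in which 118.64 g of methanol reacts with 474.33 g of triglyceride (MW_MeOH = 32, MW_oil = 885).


Molar ratio = n_MeOH / n_oil = (MeOH/32) / (oil/885) = (MeOH * 885) / (32 * oil)
= (118.64 * 885) / (32 * 474.33)
= 6.9174

6.9174


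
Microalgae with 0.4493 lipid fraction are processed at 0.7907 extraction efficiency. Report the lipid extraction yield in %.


Y = lipid_content * extraction_eff * 100
= 0.4493 * 0.7907 * 100
= 35.5262%

35.5262%


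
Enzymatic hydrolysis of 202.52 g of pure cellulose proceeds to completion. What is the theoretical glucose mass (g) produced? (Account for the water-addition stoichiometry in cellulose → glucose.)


glucose = cellulose * 180/162
= 202.52 * 180/162
= 225.0222 g

225.0222 g


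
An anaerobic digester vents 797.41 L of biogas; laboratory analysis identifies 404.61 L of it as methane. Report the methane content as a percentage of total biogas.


CH4% = V_CH4 / V_total * 100
= 404.61 / 797.41 * 100
= 50.7405%

50.7405%


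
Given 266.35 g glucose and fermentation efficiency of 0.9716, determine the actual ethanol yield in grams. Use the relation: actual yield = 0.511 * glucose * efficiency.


Actual ethanol: m = 0.511 * 266.35 * 0.9716
m = 132.2395 g

132.2395 g


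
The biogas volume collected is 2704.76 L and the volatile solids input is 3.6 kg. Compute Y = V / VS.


Y = V / VS
= 2704.76 / 3.6
= 751.3222 L/kg VS

751.3222 L/kg VS


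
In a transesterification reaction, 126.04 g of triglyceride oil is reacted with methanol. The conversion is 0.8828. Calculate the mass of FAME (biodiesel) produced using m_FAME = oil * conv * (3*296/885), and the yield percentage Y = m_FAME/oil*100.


m_FAME = oil * conv * (3 * 296 / 885) = oil * conv * (888/885)
= 126.04 * 0.8828 * 888 / 885
= 111.6453 g
Y = m_FAME / oil * 100 = conv * (888/885) * 100
= 0.8828 * 888 / 885 * 100
= 88.58%

111.6453 g FAME; Y = 88.58%


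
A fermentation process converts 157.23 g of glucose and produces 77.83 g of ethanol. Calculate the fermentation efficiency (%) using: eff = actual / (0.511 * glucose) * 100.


Fermentation efficiency = (actual / (0.511 * glucose)) * 100
= (77.83 / (0.511 * 157.23)) * 100
= 96.8703%

96.8703%


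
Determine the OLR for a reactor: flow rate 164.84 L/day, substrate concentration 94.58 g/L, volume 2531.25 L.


OLR = Q * S / V
= 164.84 * 94.58 / 2531.25
= 6.1592 g/L/day

6.1592 g/L/day


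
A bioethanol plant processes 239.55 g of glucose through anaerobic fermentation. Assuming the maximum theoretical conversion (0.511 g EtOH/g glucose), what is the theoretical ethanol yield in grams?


Theoretical ethanol yield: m_EtOH = 0.511 * m_glucose
m_EtOH = 0.511 * 239.55 = 122.4101 g

122.4101 g


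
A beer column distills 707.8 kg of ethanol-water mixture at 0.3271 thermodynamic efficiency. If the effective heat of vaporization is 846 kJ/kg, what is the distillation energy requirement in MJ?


E = m * 846 / (eta * 1000)
= 707.8 * 846 / (0.3271 * 1000)
= 1830.6292 MJ

1830.6292 MJ


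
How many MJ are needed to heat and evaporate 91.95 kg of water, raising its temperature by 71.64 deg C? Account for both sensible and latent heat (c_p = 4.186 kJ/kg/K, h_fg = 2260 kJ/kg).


E = m_water * (4.186 * dT + 2260) / 1000
= 91.95 * (4.186 * 71.64 + 2260) / 1000
= 235.3814 MJ

235.3814 MJ


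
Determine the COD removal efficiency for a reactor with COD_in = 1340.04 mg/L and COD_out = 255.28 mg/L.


eta = (COD_in - COD_out) / COD_in * 100
= (1340.04 - 255.28) / 1340.04 * 100
= 80.9498%

80.9498%


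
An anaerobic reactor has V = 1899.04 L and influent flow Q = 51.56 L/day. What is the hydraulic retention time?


HRT = V / Q
= 1899.04 / 51.56
= 36.8317 days

36.8317 days


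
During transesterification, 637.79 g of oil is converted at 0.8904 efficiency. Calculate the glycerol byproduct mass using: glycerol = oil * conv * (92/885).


glycerol = oil * conv * (92/885)
= 637.79 * 0.8904 * 92 / 885
= 59.0347 g

59.0347 g


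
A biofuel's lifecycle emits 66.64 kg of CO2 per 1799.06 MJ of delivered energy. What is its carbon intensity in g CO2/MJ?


CI = CO2 * 1000 / E
= 66.64 * 1000 / 1799.06
= 37.0416 g CO2/MJ

37.0416 g CO2/MJ


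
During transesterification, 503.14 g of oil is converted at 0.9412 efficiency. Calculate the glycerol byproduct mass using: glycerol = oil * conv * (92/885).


glycerol = oil * conv * (92/885)
= 503.14 * 0.9412 * 92 / 885
= 49.2284 g

49.2284 g


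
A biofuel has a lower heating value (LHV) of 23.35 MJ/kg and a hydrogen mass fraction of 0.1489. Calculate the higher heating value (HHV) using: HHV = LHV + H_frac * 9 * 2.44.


HHV = LHV + H_frac * 9 * 2.44
= 23.35 + 0.1489 * 9 * 2.44
= 26.6198 MJ/kg

26.6198 MJ/kg


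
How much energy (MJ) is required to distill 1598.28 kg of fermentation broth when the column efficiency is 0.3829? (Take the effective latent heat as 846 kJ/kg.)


E = m * 846 / (eta * 1000)
= 1598.28 * 846 / (0.3829 * 1000)
= 3531.3264 MJ

3531.3264 MJ


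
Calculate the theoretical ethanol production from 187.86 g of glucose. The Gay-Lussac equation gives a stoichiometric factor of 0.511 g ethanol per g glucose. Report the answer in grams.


Theoretical ethanol yield: m_EtOH = 0.511 * m_glucose
m_EtOH = 0.511 * 187.86 = 95.9965 g

95.9965 g


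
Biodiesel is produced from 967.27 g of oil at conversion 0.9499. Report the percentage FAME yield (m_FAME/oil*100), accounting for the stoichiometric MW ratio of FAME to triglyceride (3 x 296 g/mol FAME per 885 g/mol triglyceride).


m_FAME = oil * conv * (3 * 296 / 885) = oil * conv * (888/885)
= 967.27 * 0.9499 * 888 / 885
= 921.9244 g
Y = m_FAME / oil * 100 = conv * (888/885) * 100
= 0.9499 * 888 / 885 * 100
= 95.31%

95.31%


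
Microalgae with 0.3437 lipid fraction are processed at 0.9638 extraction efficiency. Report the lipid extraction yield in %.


Y = lipid_content * extraction_eff * 100
= 0.3437 * 0.9638 * 100
= 33.1258%

33.1258%


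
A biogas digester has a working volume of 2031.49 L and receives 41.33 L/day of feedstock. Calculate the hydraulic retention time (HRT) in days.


HRT = V / Q
= 2031.49 / 41.33
= 49.1529 days

49.1529 days


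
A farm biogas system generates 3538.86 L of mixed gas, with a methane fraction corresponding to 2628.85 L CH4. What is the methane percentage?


CH4% = V_CH4 / V_total * 100
= 2628.85 / 3538.86 * 100
= 74.2852%

74.2852%


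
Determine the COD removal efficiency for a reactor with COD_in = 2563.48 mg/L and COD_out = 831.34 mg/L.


eta = (COD_in - COD_out) / COD_in * 100
= (2563.48 - 831.34) / 2563.48 * 100
= 67.5699%

67.5699%


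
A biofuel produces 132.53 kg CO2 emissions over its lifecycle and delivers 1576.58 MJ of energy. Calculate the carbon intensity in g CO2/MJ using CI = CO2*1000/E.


CI = CO2 * 1000 / E
= 132.53 * 1000 / 1576.58
= 84.0617 g CO2/MJ

84.0617 g CO2/MJ


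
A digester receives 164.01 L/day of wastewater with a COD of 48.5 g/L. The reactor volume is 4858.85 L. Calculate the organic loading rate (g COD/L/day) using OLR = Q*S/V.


OLR = Q * S / V
= 164.01 * 48.5 / 4858.85
= 1.6371 g/L/day

1.6371 g/L/day


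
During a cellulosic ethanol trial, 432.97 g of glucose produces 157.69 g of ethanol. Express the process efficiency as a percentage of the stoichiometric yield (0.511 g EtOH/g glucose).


Fermentation efficiency = (actual / (0.511 * glucose)) * 100
= (157.69 / (0.511 * 432.97)) * 100
= 71.2731%

71.2731%


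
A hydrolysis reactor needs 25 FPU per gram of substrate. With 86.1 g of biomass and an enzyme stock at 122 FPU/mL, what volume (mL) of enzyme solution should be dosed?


V = dosage * m_sub / activity
V = 25 * 86.1 / 122
V = 17.6434 mL

17.6434 mL


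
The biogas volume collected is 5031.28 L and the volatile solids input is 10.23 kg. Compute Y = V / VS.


Y = V / VS
= 5031.28 / 10.23
= 491.8162 L/kg VS

491.8162 L/kg VS


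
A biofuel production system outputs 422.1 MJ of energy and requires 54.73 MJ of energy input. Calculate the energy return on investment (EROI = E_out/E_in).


EROI = E_out / E_in
= 422.1 / 54.73
= 7.7124

7.7124


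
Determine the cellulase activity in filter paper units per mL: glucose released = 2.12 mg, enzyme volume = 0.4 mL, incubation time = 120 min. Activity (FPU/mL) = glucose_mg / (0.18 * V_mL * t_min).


Activity = glucose_mg / (0.18 mg/umol * V_mL * t_min)
= 2.12 / (0.18 * 0.4 * 120)
= 0.2454 FPU/mL

0.2454 FPU/mL


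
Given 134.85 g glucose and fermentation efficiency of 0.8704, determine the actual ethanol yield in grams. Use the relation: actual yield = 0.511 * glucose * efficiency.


Actual ethanol: m = 0.511 * 134.85 * 0.8704
m = 59.9778 g

59.9778 g


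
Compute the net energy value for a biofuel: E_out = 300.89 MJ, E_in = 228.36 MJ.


NEV = E_out - E_in
= 300.89 - 228.36
= 72.5300 MJ

72.5300 MJ


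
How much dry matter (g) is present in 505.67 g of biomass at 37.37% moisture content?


Wd = Ww * (1 - MC/100)
= 505.67 * (1 - 37.37/100)
= 316.7011 g

316.7011 g


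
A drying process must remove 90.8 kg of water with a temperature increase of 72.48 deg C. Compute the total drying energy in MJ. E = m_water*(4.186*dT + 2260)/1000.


E = m_water * (4.186 * dT + 2260) / 1000
= 90.8 * (4.186 * 72.48 + 2260) / 1000
= 232.7568 MJ

232.7568 MJ


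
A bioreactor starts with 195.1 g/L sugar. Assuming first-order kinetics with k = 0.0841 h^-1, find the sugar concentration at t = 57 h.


S = S0 * exp(-k * t)
S = 195.1 * exp(-0.0841 * 57)
S = 1.6158 g/L

1.6158 g/L


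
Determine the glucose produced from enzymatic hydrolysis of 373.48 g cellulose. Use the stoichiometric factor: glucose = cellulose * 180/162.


glucose = cellulose * 180/162
= 373.48 * 180/162
= 414.9778 g

414.9778 g


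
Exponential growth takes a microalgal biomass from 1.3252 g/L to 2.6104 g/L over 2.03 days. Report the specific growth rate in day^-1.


mu = ln(X2/X1) / dt
= ln(2.6104/1.3252) / 2.03
= 0.3340 per day

0.3340 per day


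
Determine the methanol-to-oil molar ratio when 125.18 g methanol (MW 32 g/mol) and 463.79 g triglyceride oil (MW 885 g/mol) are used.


Molar ratio = n_MeOH / n_oil = (MeOH/32) / (oil/885) = (MeOH * 885) / (32 * oil)
= (125.18 * 885) / (32 * 463.79)
= 7.4646

7.4646


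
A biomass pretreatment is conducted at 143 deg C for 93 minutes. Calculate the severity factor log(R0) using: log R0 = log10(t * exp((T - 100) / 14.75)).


logR0 = log10(t * exp((T - 100) / 14.75))
= log10(93 * exp((143 - 100) / 14.75))
= 3.2346

3.2346


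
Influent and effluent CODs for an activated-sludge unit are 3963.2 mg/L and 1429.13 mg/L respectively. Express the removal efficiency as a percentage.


eta = (COD_in - COD_out) / COD_in * 100
= (3963.2 - 1429.13) / 3963.2 * 100
= 63.9400%

63.9400%


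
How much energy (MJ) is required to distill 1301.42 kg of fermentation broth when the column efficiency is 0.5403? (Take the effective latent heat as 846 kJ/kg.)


E = m * 846 / (eta * 1000)
= 1301.42 * 846 / (0.5403 * 1000)
= 2037.7592 MJ

2037.7592 MJ


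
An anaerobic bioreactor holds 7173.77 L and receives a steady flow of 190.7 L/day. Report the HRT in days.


HRT = V / Q
= 7173.77 / 190.7
= 37.6181 days

37.6181 days


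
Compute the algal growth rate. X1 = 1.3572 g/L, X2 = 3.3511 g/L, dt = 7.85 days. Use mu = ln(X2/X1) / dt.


mu = ln(X2/X1) / dt
= ln(3.3511/1.3572) / 7.85
= 0.1151 per day

0.1151 per day


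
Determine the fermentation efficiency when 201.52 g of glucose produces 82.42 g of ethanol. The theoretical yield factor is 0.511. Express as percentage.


Fermentation efficiency = (actual / (0.511 * glucose)) * 100
= (82.42 / (0.511 * 201.52)) * 100
= 80.0375%

80.0375%


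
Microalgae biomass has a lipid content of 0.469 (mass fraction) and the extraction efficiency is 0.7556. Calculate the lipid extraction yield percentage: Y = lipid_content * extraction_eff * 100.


Y = lipid_content * extraction_eff * 100
= 0.469 * 0.7556 * 100
= 35.4376%

35.4376%


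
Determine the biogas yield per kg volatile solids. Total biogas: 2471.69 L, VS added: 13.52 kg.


Y = V / VS
= 2471.69 / 13.52
= 182.8173 L/kg VS

182.8173 L/kg VS


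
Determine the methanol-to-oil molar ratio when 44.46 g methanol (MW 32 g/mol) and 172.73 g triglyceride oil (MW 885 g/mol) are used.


Molar ratio = n_MeOH / n_oil = (MeOH/32) / (oil/885) = (MeOH * 885) / (32 * oil)
= (44.46 * 885) / (32 * 172.73)
= 7.1186

7.1186


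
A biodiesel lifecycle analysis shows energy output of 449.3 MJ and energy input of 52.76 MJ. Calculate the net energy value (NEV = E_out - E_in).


NEV = E_out - E_in
= 449.3 - 52.76
= 396.5400 MJ

396.5400 MJ


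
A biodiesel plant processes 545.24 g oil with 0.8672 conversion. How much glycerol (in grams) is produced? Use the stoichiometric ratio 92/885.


glycerol = oil * conv * (92/885)
= 545.24 * 0.8672 * 92 / 885
= 49.1532 g

49.1532 g


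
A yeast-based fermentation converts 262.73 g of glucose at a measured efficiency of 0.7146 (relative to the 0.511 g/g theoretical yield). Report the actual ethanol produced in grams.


Actual ethanol: m = 0.511 * 262.73 * 0.7146
m = 95.9386 g

95.9386 g


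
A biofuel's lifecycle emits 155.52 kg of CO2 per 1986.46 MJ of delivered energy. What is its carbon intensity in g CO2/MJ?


CI = CO2 * 1000 / E
= 155.52 * 1000 / 1986.46
= 78.2900 g CO2/MJ

78.2900 g CO2/MJ


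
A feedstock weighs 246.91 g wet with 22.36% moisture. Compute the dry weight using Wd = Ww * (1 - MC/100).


Wd = Ww * (1 - MC/100)
= 246.91 * (1 - 22.36/100)
= 191.7009 g

191.7009 g


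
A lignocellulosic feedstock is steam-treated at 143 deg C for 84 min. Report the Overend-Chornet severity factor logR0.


logR0 = log10(t * exp((T - 100) / 14.75))
= log10(84 * exp((143 - 100) / 14.75))
= 3.1904

3.1904


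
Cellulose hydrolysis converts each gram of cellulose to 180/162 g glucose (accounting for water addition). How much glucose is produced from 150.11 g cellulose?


glucose = cellulose * 180/162
= 150.11 * 180/162
= 166.7889 g

166.7889 g


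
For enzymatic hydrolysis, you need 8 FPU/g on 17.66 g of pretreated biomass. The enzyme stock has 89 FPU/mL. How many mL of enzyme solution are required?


V = dosage * m_sub / activity
V = 8 * 17.66 / 89
V = 1.5874 mL

1.5874 mL


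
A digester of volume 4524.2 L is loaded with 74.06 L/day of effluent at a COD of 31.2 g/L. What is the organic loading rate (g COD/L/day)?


OLR = Q * S / V
= 74.06 * 31.2 / 4524.2
= 0.5107 g/L/day

0.5107 g/L/day


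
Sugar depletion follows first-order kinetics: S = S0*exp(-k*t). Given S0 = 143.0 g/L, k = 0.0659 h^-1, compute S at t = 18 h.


S = S0 * exp(-k * t)
S = 143.0 * exp(-0.0659 * 18)
S = 43.6693 g/L

43.6693 g/L


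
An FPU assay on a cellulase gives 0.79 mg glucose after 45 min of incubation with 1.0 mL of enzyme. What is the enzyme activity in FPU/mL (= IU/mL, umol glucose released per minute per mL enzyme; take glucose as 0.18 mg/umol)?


Activity = glucose_mg / (0.18 mg/umol * V_mL * t_min)
= 0.79 / (0.18 * 1.0 * 45)
= 0.0975 FPU/mL

0.0975 FPU/mL


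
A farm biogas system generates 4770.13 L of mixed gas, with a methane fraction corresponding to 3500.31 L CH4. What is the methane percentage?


CH4% = V_CH4 / V_total * 100
= 3500.31 / 4770.13 * 100
= 73.3798%

73.3798%


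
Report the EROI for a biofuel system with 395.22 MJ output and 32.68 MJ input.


EROI = E_out / E_in
= 395.22 / 32.68
= 12.0936

12.0936


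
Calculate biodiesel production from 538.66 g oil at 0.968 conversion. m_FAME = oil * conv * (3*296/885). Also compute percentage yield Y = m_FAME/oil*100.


m_FAME = oil * conv * (3 * 296 / 885) = oil * conv * (888/885)
= 538.66 * 0.968 * 888 / 885
= 523.1904 g
Y = m_FAME / oil * 100 = conv * (888/885) * 100
= 0.968 * 888 / 885 * 100
= 97.13%

523.1904 g FAME; Y = 97.13%


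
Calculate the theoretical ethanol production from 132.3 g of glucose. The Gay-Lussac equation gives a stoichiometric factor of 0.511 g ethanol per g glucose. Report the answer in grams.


Theoretical ethanol yield: m_EtOH = 0.511 * m_glucose
m_EtOH = 0.511 * 132.3 = 67.6053 g

67.6053 g


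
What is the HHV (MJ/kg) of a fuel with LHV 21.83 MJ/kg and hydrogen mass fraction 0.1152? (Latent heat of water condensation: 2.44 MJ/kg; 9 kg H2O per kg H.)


HHV = LHV + H_frac * 9 * 2.44
= 21.83 + 0.1152 * 9 * 2.44
= 24.3598 MJ/kg

24.3598 MJ/kg


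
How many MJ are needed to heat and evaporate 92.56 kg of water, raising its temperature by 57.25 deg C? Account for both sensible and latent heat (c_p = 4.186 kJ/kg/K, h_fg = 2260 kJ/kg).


E = m_water * (4.186 * dT + 2260) / 1000
= 92.56 * (4.186 * 57.25 + 2260) / 1000
= 231.3675 MJ

231.3675 MJ


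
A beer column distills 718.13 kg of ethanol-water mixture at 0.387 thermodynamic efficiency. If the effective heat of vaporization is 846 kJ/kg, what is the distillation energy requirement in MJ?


E = m * 846 / (eta * 1000)
= 718.13 * 846 / (0.387 * 1000)
= 1569.8656 MJ

1569.8656 MJ


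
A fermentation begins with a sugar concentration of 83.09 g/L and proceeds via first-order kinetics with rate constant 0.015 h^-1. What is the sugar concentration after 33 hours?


S = S0 * exp(-k * t)
S = 83.09 * exp(-0.015 * 33)
S = 50.6492 g/L

50.6492 g/L


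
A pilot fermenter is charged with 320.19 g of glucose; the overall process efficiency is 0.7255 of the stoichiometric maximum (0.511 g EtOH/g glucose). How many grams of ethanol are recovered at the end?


Actual ethanol: m = 0.511 * 320.19 * 0.7255
m = 118.7042 g

118.7042 g


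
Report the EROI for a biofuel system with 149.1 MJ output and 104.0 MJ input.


EROI = E_out / E_in
= 149.1 / 104.0
= 1.4337

1.4337


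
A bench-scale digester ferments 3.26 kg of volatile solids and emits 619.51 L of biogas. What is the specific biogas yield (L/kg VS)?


Y = V / VS
= 619.51 / 3.26
= 190.0337 L/kg VS

190.0337 L/kg VS


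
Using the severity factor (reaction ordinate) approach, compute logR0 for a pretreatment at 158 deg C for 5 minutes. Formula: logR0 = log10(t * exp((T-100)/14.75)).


logR0 = log10(t * exp((T - 100) / 14.75))
= log10(5 * exp((158 - 100) / 14.75))
= 2.4067

2.4067


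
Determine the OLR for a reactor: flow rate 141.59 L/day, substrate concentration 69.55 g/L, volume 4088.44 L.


OLR = Q * S / V
= 141.59 * 69.55 / 4088.44
= 2.4086 g/L/day

2.4086 g/L/day


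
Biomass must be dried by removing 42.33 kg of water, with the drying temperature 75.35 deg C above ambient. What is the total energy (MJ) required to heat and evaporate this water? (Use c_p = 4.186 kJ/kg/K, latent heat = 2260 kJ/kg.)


E = m_water * (4.186 * dT + 2260) / 1000
= 42.33 * (4.186 * 75.35 + 2260) / 1000
= 109.0173 MJ

109.0173 MJ


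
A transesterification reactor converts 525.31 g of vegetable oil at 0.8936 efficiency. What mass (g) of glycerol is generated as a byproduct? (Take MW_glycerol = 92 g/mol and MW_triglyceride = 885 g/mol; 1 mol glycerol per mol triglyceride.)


glycerol = oil * conv * (92/885)
= 525.31 * 0.8936 * 92 / 885
= 48.7982 g

48.7982 g
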